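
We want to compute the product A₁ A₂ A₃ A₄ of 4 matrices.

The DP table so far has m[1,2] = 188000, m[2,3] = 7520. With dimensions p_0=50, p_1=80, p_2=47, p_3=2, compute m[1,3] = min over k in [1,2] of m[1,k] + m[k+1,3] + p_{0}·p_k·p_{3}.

m[1,3] = min over k∈[1,2] of m[1,k]+m[k+1,3]+p_{0}·p_k·p_{3}.
k=1: 0 + 7520 + 50·80·2 = 15520; k=2: 188000 + 0 + 50·47·2 = 192700.
Minimum: 15520 at k=1.

15520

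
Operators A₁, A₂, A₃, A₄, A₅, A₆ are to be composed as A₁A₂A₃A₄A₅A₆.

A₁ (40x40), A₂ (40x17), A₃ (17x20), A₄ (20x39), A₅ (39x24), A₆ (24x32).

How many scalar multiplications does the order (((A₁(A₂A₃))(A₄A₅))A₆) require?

(A₂A₃): 40×17 by 17×20 → 40×20, cost 40·17·20 = 13600
(A₁(A₂A₃)): 40×40 by 40×20 → 40×20, cost 40·40·20 = 32000; cumulative 45600
(A₄A₅): 20×39 by 39×24 → 20×24, cost 20·39·24 = 18720
((A₁(A₂A₃))(A₄A₅)): 40×20 by 20×24 → 40×24, cost 40·20·24 = 19200; cumulative 83520
(((A₁(A₂A₃))(A₄A₅))A₆): 40×24 by 24×32 → 40×32, cost 40·24·32 = 30720; cumulative 114240
Total: 114240 scalar multiplications.

114240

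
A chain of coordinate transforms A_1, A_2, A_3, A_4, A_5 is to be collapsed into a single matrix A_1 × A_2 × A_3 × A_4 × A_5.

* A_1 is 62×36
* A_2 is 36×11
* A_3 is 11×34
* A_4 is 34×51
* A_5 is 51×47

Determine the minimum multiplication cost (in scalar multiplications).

Adjacent pairs: A_1A_2 = 62·36·11 = 24552; A_2A_3 = 36·11·34 = 13464; A_3A_4 = 11·34·51 = 19074; A_4A_5 = 34·51·47 = 81498.
Length 3: A_1..A_3: k=1: 0+13464+62·36·34=89352; k=2: 24552+0+62·11·34=47740 → min 47740 | A_2..A_4: k=2: 0+19074+36·11·51=39270; k=3: 13464+0+36·34·51=75888 → min 39270 | A_3..A_5: k=3: 0+81498+11·34·47=99076; k=4: 19074+0+11·51·47=45441 → min 45441.
Length 4: A_1..A_4: k=1: 0+39270+62·36·51=153102; k=2: 24552+19074+62·11·51=78408; k=3: 47740+0+62·34·51=155248 → min 78408 | A_2..A_5: k=2: 0+45441+36·11·47=64053; k=3: 13464+81498+36·34·47=152490; k=4: 39270+0+36·51·47=125562 → min 64053.
Length 5: A_1..A_5: k=1: 0+64053+62·36·47=168957; k=2: 24552+45441+62·11·47=102047; k=3: 47740+81498+62·34·47=228314; k=4: 78408+0+62·51·47=227022 → min 102047.
Optimal order: ((A_1 × A_2) × ((A_3 × A_4) × A_5)) with cost 102047.

102047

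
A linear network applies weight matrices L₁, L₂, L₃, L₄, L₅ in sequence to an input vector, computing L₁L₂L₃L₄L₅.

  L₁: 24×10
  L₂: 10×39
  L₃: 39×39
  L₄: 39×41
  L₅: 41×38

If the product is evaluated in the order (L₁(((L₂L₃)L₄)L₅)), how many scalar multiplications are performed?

55900

(L₂L₃): 10×39 by 39×39 → 10×39, cost 10·39·39 = 15210
((L₂L₃)L₄): 10×39 by 39×41 → 10×41, cost 10·39·41 = 15990; cumulative 31200
(((L₂L₃)L₄)L₅): 10×41 by 41×38 → 10×38, cost 10·41·38 = 15580; cumulative 46780
(L₁(((L₂L₃)L₄)L₅)): 24×10 by 10×38 → 24×38, cost 24·10·38 = 9120; cumulative 55900
Total: 55900 scalar multiplications.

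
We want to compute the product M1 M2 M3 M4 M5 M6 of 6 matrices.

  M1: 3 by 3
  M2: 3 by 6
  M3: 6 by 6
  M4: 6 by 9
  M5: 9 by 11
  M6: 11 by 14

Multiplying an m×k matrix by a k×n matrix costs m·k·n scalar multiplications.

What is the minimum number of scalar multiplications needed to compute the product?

1083

Adjacent pairs: M1M2 = 3·3·6 = 54; M2M3 = 3·6·6 = 108; M3M4 = 6·6·9 = 324; M4M5 = 6·9·11 = 594; M5M6 = 9·11·14 = 1386.
Length 3: M1..M3: k=1: 0+108+3·3·6=162; k=2: 54+0+3·6·6=162 → min 162 | M2..M4: k=2: 0+324+3·6·9=486; k=3: 108+0+3·6·9=270 → min 270 | M3..M5: k=3: 0+594+6·6·11=990; k=4: 324+0+6·9·11=918 → min 918 | M4..M6: k=4: 0+1386+6·9·14=2142; k=5: 594+0+6·11·14=1518 → min 1518.
Length 4: M1..M4: k=1: 0+270+3·3·9=351; k=2: 54+324+3·6·9=540; k=3: 162+0+3·6·9=324 → min 324 | M2..M5: k=2: 0+918+3·6·11=1116; k=3: 108+594+3·6·11=900; k=4: 270+0+3·9·11=567 → min 567 | M3..M6: k=3: 0+1518+6·6·14=2022; k=4: 324+1386+6·9·14=2466; k=5: 918+0+6·11·14=1842 → min 1842.
Length 5: M1..M5: k=1: 0+567+3·3·11=666; k=2: 54+918+3·6·11=1170; k=3: 162+594+3·6·11=954; k=4: 324+0+3·9·11=621 → min 621 | M2..M6: k=2: 0+1842+3·6·14=2094; k=3: 108+1518+3·6·14=1878; k=4: 270+1386+3·9·14=2034; k=5: 567+0+3·11·14=1029 → min 1029.
Length 6: M1..M6: k=1: 0+1029+3·3·14=1155; k=2: 54+1842+3·6·14=2148; k=3: 162+1518+3·6·14=1932; k=4: 324+1386+3·9·14=2088; k=5: 621+0+3·11·14=1083 → min 1083.
Optimal order: ((((M1 (M2 M3)) M4) M5) M6) with cost 1083.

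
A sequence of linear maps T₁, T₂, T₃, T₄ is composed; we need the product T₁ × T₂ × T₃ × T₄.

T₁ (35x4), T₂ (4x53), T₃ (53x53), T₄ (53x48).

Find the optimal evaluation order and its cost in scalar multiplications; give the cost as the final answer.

Adjacent pairs: T₁T₂ = 35·4·53 = 7420; T₂T₃ = 4·53·53 = 11236; T₃T₄ = 53·53·48 = 134832.
Length 3: T₁..T₃: k=1: 0+11236+35·4·53=18656; k=2: 7420+0+35·53·53=105735 → min 18656 | T₂..T₄: k=2: 0+134832+4·53·48=145008; k=3: 11236+0+4·53·48=21412 → min 21412.
Length 4: T₁..T₄: k=1: 0+21412+35·4·48=28132; k=2: 7420+134832+35·53·48=231292; k=3: 18656+0+35·53·48=107696 → min 28132.
Optimal parenthesization: (T₁ × ((T₂ × T₃) × T₄)) with cost 28132.

28132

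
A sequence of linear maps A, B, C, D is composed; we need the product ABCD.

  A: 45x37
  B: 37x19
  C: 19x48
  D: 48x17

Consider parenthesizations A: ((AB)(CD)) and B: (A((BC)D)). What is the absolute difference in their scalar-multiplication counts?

Order A = ((AB)(CD)): (AB): 45×37 by 37×19 → 45×19, cost 45·37·19 = 31635; (CD): 19×48 by 48×17 → 19×17, cost 19·48·17 = 15504; ((AB)(CD)): 45×19 by 19×17 → 45×17, cost 45·19·17 = 14535; cumulative 61674. Total 61674.
Order B = (A((BC)D)): (BC): 37×19 by 19×48 → 37×48, cost 37·19·48 = 33744; ((BC)D): 37×48 by 48×17 → 37×17, cost 37·48·17 = 30192; cumulative 63936; (A((BC)D)): 45×37 by 37×17 → 45×17, cost 45·37·17 = 28305; cumulative 92241. Total 92241.
Difference: |61674 − 92241| = 30567.

30567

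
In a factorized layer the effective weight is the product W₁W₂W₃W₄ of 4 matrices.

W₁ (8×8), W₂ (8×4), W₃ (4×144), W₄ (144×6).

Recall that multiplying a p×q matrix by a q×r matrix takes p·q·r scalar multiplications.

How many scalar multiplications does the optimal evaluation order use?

Adjacent pairs: W₁W₂ = 8·8·4 = 256; W₂W₃ = 8·4·144 = 4608; W₃W₄ = 4·144·6 = 3456.
Length 3: W₁..W₃: k=1: 0+4608+8·8·144=13824; k=2: 256+0+8·4·144=4864 → min 4864 | W₂..W₄: k=2: 0+3456+8·4·6=3648; k=3: 4608+0+8·144·6=11520 → min 3648.
Length 4: W₁..W₄: k=1: 0+3648+8·8·6=4032; k=2: 256+3456+8·4·6=3904; k=3: 4864+0+8·144·6=11776 → min 3904.
Optimal order: ((W₁W₂)(W₃W₄)) with cost 3904.

3904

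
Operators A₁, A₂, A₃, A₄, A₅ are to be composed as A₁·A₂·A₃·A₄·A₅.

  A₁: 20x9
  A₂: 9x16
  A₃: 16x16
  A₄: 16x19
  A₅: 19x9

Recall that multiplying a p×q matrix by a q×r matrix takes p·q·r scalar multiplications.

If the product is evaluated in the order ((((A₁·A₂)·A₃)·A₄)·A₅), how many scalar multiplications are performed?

(A₁·A₂): 20×9 by 9×16 → 20×16, cost 20·9·16 = 2880
((A₁·A₂)·A₃): 20×16 by 16×16 → 20×16, cost 20·16·16 = 5120; cumulative 8000
(((A₁·A₂)·A₃)·A₄): 20×16 by 16×19 → 20×19, cost 20·16·19 = 6080; cumulative 14080
((((A₁·A₂)·A₃)·A₄)·A₅): 20×19 by 19×9 → 20×9, cost 20·19·9 = 3420; cumulative 17500
Total: 17500 scalar multiplications.

17500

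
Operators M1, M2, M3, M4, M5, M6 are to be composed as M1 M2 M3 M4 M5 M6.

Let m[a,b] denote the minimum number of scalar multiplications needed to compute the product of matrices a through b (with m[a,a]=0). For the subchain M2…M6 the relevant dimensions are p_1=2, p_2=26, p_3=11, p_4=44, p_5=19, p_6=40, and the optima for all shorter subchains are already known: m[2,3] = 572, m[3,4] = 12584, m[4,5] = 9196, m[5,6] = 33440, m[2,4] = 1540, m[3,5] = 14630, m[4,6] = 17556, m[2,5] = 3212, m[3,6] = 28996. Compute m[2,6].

m[2,6] = min over k∈[2,5] of m[2,k]+m[k+1,6]+p_{1}·p_k·p_{6}.
k=2: 0 + 28996 + 2·26·40 = 31076; k=3: 572 + 17556 + 2·11·40 = 19008; k=4: 1540 + 33440 + 2·44·40 = 38500; k=5: 3212 + 0 + 2·19·40 = 4732.
Minimum: 4732 at k=5.

4732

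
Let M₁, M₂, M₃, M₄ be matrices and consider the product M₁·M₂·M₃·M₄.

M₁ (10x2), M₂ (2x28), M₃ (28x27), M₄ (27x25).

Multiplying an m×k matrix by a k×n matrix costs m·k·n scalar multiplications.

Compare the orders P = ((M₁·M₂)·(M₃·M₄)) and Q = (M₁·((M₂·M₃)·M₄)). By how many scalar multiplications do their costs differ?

23098

Order P = ((M₁·M₂)·(M₃·M₄)): (M₁·M₂): 10×2 by 2×28 → 10×28, cost 10·2·28 = 560; (M₃·M₄): 28×27 by 27×25 → 28×25, cost 28·27·25 = 18900; ((M₁·M₂)·(M₃·M₄)): 10×28 by 28×25 → 10×25, cost 10·28·25 = 7000; cumulative 26460. Total 26460.
Order Q = (M₁·((M₂·M₃)·M₄)): (M₂·M₃): 2×28 by 28×27 → 2×27, cost 2·28·27 = 1512; ((M₂·M₃)·M₄): 2×27 by 27×25 → 2×25, cost 2·27·25 = 1350; cumulative 2862; (M₁·((M₂·M₃)·M₄)): 10×2 by 2×25 → 10×25, cost 10·2·25 = 500; cumulative 3362. Total 3362.
Difference: |26460 − 3362| = 23098.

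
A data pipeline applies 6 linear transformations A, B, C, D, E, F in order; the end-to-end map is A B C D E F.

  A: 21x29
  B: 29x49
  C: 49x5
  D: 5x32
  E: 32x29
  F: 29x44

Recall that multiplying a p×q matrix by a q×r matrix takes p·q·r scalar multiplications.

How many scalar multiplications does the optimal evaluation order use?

25790

Adjacent pairs: AB = 21·29·49 = 29841; BC = 29·49·5 = 7105; CD = 49·5·32 = 7840; DE = 5·32·29 = 4640; EF = 32·29·44 = 40832.
Length 3: A..C: k=1: 0+7105+21·29·5=10150; k=2: 29841+0+21·49·5=34986 → min 10150 | B..D: k=2: 0+7840+29·49·32=53312; k=3: 7105+0+29·5·32=11745 → min 11745 | C..E: k=3: 0+4640+49·5·29=11745; k=4: 7840+0+49·32·29=53312 → min 11745 | D..F: k=4: 0+40832+5·32·44=47872; k=5: 4640+0+5·29·44=11020 → min 11020.
Length 4: A..D: k=1: 0+11745+21·29·32=31233; k=2: 29841+7840+21·49·32=70609; k=3: 10150+0+21·5·32=13510 → min 13510 | B..E: k=2: 0+11745+29·49·29=52954; k=3: 7105+4640+29·5·29=15950; k=4: 11745+0+29·32·29=38657 → min 15950 | C..F: k=3: 0+11020+49·5·44=21800; k=4: 7840+40832+49·32·44=117664; k=5: 11745+0+49·29·44=74269 → min 21800.
Length 5: A..E: k=1: 0+15950+21·29·29=33611; k=2: 29841+11745+21·49·29=71427; k=3: 10150+4640+21·5·29=17835; k=4: 13510+0+21·32·29=32998 → min 17835 | B..F: k=2: 0+21800+29·49·44=84324; k=3: 7105+11020+29·5·44=24505; k=4: 11745+40832+29·32·44=93409; k=5: 15950+0+29·29·44=52954 → min 24505.
Length 6: A..F: k=1: 0+24505+21·29·44=51301; k=2: 29841+21800+21·49·44=96917; k=3: 10150+11020+21·5·44=25790; k=4: 13510+40832+21·32·44=83910; k=5: 17835+0+21·29·44=44631 → min 25790.
Optimal order: ((A (B C)) ((D E) F)) with cost 25790.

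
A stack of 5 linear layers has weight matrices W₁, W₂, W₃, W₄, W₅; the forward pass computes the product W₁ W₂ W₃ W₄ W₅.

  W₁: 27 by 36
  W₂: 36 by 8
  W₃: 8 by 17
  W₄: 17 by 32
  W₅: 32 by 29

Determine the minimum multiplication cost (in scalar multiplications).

25816

Adjacent pairs: W₁W₂ = 27·36·8 = 7776; W₂W₃ = 36·8·17 = 4896; W₃W₄ = 8·17·32 = 4352; W₄W₅ = 17·32·29 = 15776.
Length 3: W₁..W₃: k=1: 0+4896+27·36·17=21420; k=2: 7776+0+27·8·17=11448 → min 11448 | W₂..W₄: k=2: 0+4352+36·8·32=13568; k=3: 4896+0+36·17·32=24480 → min 13568 | W₃..W₅: k=3: 0+15776+8·17·29=19720; k=4: 4352+0+8·32·29=11776 → min 11776.
Length 4: W₁..W₄: k=1: 0+13568+27·36·32=44672; k=2: 7776+4352+27·8·32=19040; k=3: 11448+0+27·17·32=26136 → min 19040 | W₂..W₅: k=2: 0+11776+36·8·29=20128; k=3: 4896+15776+36·17·29=38420; k=4: 13568+0+36·32·29=46976 → min 20128.
Length 5: W₁..W₅: k=1: 0+20128+27·36·29=48316; k=2: 7776+11776+27·8·29=25816; k=3: 11448+15776+27·17·29=40535; k=4: 19040+0+27·32·29=44096 → min 25816.
Optimal order: ((W₁ W₂) ((W₃ W₄) W₅)) with cost 25816.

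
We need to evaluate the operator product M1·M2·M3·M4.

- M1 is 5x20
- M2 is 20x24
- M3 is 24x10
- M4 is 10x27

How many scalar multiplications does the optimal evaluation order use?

Adjacent pairs: M1M2 = 5·20·24 = 2400; M2M3 = 20·24·10 = 4800; M3M4 = 24·10·27 = 6480.
Length 3: M1..M3: k=1: 0+4800+5·20·10=5800; k=2: 2400+0+5·24·10=3600 → min 3600 | M2..M4: k=2: 0+6480+20·24·27=19440; k=3: 4800+0+20·10·27=10200 → min 10200.
Length 4: M1..M4: k=1: 0+10200+5·20·27=12900; k=2: 2400+6480+5·24·27=12120; k=3: 3600+0+5·10·27=4950 → min 4950.
Optimal order: (((M1·M2)·M3)·M4) with cost 4950.

4950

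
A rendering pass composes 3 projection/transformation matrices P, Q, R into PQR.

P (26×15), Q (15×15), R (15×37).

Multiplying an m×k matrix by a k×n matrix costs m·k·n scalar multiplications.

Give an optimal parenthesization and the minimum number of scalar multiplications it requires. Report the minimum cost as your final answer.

(P(QR)): cost 22755.
((PQ)R): cost 20280.
Optimal: ((PQ)R) with cost 20280.

20280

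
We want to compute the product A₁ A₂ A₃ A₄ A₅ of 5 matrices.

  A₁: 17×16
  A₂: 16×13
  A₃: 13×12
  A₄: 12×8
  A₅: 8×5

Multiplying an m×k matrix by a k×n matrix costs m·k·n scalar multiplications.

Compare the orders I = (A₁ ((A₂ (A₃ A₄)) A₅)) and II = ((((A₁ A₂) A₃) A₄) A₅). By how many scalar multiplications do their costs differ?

3588

Order I = (A₁ ((A₂ (A₃ A₄)) A₅)): (A₃ A₄): 13×12 by 12×8 → 13×8, cost 13·12·8 = 1248; (A₂ (A₃ A₄)): 16×13 by 13×8 → 16×8, cost 16·13·8 = 1664; cumulative 2912; ((A₂ (A₃ A₄)) A₅): 16×8 by 8×5 → 16×5, cost 16·8·5 = 640; cumulative 3552; (A₁ ((A₂ (A₃ A₄)) A₅)): 17×16 by 16×5 → 17×5, cost 17·16·5 = 1360; cumulative 4912. Total 4912.
Order II = ((((A₁ A₂) A₃) A₄) A₅): (A₁ A₂): 17×16 by 16×13 → 17×13, cost 17·16·13 = 3536; ((A₁ A₂) A₃): 17×13 by 13×12 → 17×12, cost 17·13·12 = 2652; cumulative 6188; (((A₁ A₂) A₃) A₄): 17×12 by 12×8 → 17×8, cost 17·12·8 = 1632; cumulative 7820; ((((A₁ A₂) A₃) A₄) A₅): 17×8 by 8×5 → 17×5, cost 17·8·5 = 680; cumulative 8500. Total 8500.
Difference: |4912 − 8500| = 3588.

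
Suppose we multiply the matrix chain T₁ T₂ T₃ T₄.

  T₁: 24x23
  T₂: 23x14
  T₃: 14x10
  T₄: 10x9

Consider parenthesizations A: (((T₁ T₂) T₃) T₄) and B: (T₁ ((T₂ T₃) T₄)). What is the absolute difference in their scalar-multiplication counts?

2990

Order A = (((T₁ T₂) T₃) T₄): (T₁ T₂): 24×23 by 23×14 → 24×14, cost 24·23·14 = 7728; ((T₁ T₂) T₃): 24×14 by 14×10 → 24×10, cost 24·14·10 = 3360; cumulative 11088; (((T₁ T₂) T₃) T₄): 24×10 by 10×9 → 24×9, cost 24·10·9 = 2160; cumulative 13248. Total 13248.
Order B = (T₁ ((T₂ T₃) T₄)): (T₂ T₃): 23×14 by 14×10 → 23×10, cost 23·14·10 = 3220; ((T₂ T₃) T₄): 23×10 by 10×9 → 23×9, cost 23·10·9 = 2070; cumulative 5290; (T₁ ((T₂ T₃) T₄)): 24×23 by 23×9 → 24×9, cost 24·23·9 = 4968; cumulative 10258. Total 10258.
Difference: |13248 − 10258| = 2990.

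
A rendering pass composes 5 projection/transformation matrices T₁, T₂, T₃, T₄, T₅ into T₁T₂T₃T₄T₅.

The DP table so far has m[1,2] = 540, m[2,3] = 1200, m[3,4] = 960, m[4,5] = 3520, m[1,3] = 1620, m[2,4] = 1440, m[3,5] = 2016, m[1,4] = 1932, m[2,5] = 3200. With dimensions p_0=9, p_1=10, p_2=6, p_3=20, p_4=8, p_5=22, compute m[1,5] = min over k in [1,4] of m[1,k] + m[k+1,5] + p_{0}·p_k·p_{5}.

3516

m[1,5] = min over k∈[1,4] of m[1,k]+m[k+1,5]+p_{0}·p_k·p_{5}.
k=1: 0 + 3200 + 9·10·22 = 5180; k=2: 540 + 2016 + 9·6·22 = 3744; k=3: 1620 + 3520 + 9·20·22 = 9100; k=4: 1932 + 0 + 9·8·22 = 3516.
Minimum: 3516 at k=4.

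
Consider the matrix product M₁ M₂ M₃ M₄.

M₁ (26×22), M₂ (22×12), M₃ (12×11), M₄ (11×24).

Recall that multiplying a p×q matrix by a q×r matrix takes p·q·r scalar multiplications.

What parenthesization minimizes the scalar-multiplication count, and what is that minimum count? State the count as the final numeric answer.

16060

Adjacent pairs: M₁M₂ = 26·22·12 = 6864; M₂M₃ = 22·12·11 = 2904; M₃M₄ = 12·11·24 = 3168.
Length 3: M₁..M₃: k=1: 0+2904+26·22·11=9196; k=2: 6864+0+26·12·11=10296 → min 9196 | M₂..M₄: k=2: 0+3168+22·12·24=9504; k=3: 2904+0+22·11·24=8712 → min 8712.
Length 4: M₁..M₄: k=1: 0+8712+26·22·24=22440; k=2: 6864+3168+26·12·24=17520; k=3: 9196+0+26·11·24=16060 → min 16060.
Optimal parenthesization: ((M₁ (M₂ M₃)) M₄) with cost 16060.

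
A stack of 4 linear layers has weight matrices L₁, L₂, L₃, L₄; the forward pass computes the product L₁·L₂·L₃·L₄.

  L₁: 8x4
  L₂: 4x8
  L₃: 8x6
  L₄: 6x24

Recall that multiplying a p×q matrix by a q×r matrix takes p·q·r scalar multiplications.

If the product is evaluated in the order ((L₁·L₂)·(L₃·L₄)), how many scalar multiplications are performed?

(L₁·L₂): 8×4 by 4×8 → 8×8, cost 8·4·8 = 256
(L₃·L₄): 8×6 by 6×24 → 8×24, cost 8·6·24 = 1152
((L₁·L₂)·(L₃·L₄)): 8×8 by 8×24 → 8×24, cost 8·8·24 = 1536; cumulative 2944
Total: 2944 scalar multiplications.

2944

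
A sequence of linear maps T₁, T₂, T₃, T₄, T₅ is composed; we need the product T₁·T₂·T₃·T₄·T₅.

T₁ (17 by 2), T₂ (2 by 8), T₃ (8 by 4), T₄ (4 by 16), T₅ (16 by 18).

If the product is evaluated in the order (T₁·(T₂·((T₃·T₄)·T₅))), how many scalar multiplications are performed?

3716

(T₃·T₄): 8×4 by 4×16 → 8×16, cost 8·4·16 = 512
((T₃·T₄)·T₅): 8×16 by 16×18 → 8×18, cost 8·16·18 = 2304; cumulative 2816
(T₂·((T₃·T₄)·T₅)): 2×8 by 8×18 → 2×18, cost 2·8·18 = 288; cumulative 3104
(T₁·(T₂·((T₃·T₄)·T₅))): 17×2 by 2×18 → 17×18, cost 17·2·18 = 612; cumulative 3716
Total: 3716 scalar multiplications.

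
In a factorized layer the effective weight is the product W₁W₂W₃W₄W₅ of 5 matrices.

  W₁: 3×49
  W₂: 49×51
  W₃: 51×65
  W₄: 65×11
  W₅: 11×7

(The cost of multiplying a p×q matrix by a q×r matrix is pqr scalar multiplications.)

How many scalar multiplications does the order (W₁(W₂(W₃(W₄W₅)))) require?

46732

(W₄W₅): 65×11 by 11×7 → 65×7, cost 65·11·7 = 5005
(W₃(W₄W₅)): 51×65 by 65×7 → 51×7, cost 51·65·7 = 23205; cumulative 28210
(W₂(W₃(W₄W₅))): 49×51 by 51×7 → 49×7, cost 49·51·7 = 17493; cumulative 45703
(W₁(W₂(W₃(W₄W₅)))): 3×49 by 49×7 → 3×7, cost 3·49·7 = 1029; cumulative 46732
Total: 46732 scalar multiplications.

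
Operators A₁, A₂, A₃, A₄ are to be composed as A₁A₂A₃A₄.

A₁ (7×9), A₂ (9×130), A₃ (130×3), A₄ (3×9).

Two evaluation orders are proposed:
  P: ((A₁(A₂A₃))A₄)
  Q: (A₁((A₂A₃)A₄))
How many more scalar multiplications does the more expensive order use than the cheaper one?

Order P = ((A₁(A₂A₃))A₄): (A₂A₃): 9×130 by 130×3 → 9×3, cost 9·130·3 = 3510; (A₁(A₂A₃)): 7×9 by 9×3 → 7×3, cost 7·9·3 = 189; cumulative 3699; ((A₁(A₂A₃))A₄): 7×3 by 3×9 → 7×9, cost 7·3·9 = 189; cumulative 3888. Total 3888.
Order Q = (A₁((A₂A₃)A₄)): (A₂A₃): 9×130 by 130×3 → 9×3, cost 9·130·3 = 3510; ((A₂A₃)A₄): 9×3 by 3×9 → 9×9, cost 9·3·9 = 243; cumulative 3753; (A₁((A₂A₃)A₄)): 7×9 by 9×9 → 7×9, cost 7·9·9 = 567; cumulative 4320. Total 4320.
Difference: |3888 − 4320| = 432.

432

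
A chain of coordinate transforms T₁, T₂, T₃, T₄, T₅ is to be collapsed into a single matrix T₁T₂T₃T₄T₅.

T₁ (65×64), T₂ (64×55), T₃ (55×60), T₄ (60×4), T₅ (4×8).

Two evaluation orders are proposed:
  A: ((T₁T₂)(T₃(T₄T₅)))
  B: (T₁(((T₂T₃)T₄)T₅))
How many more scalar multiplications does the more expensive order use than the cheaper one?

Order A = ((T₁T₂)(T₃(T₄T₅))): (T₁T₂): 65×64 by 64×55 → 65×55, cost 65·64·55 = 228800; (T₄T₅): 60×4 by 4×8 → 60×8, cost 60·4·8 = 1920; (T₃(T₄T₅)): 55×60 by 60×8 → 55×8, cost 55·60·8 = 26400; cumulative 28320; ((T₁T₂)(T₃(T₄T₅))): 65×55 by 55×8 → 65×8, cost 65·55·8 = 28600; cumulative 285720. Total 285720.
Order B = (T₁(((T₂T₃)T₄)T₅)): (T₂T₃): 64×55 by 55×60 → 64×60, cost 64·55·60 = 211200; ((T₂T₃)T₄): 64×60 by 60×4 → 64×4, cost 64·60·4 = 15360; cumulative 226560; (((T₂T₃)T₄)T₅): 64×4 by 4×8 → 64×8, cost 64·4·8 = 2048; cumulative 228608; (T₁(((T₂T₃)T₄)T₅)): 65×64 by 64×8 → 65×8, cost 65·64·8 = 33280; cumulative 261888. Total 261888.
Difference: |285720 − 261888| = 23832.

23832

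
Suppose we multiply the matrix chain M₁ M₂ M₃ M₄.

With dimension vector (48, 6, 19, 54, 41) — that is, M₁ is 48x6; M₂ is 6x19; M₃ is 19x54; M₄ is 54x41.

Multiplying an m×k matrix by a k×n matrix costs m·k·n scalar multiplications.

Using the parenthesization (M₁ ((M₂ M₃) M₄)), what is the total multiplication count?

31248

(M₂ M₃): 6×19 by 19×54 → 6×54, cost 6·19·54 = 6156
((M₂ M₃) M₄): 6×54 by 54×41 → 6×41, cost 6·54·41 = 13284; cumulative 19440
(M₁ ((M₂ M₃) M₄)): 48×6 by 6×41 → 48×41, cost 48·6·41 = 11808; cumulative 31248
Total: 31248 scalar multiplications.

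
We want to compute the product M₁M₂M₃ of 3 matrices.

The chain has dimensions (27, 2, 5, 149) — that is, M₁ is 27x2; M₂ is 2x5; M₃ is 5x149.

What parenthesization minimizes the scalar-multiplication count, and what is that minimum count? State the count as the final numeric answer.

(M₁(M₂M₃)): cost 9536.
((M₁M₂)M₃): cost 20385.
Optimal: (M₁(M₂M₃)) with cost 9536.

9536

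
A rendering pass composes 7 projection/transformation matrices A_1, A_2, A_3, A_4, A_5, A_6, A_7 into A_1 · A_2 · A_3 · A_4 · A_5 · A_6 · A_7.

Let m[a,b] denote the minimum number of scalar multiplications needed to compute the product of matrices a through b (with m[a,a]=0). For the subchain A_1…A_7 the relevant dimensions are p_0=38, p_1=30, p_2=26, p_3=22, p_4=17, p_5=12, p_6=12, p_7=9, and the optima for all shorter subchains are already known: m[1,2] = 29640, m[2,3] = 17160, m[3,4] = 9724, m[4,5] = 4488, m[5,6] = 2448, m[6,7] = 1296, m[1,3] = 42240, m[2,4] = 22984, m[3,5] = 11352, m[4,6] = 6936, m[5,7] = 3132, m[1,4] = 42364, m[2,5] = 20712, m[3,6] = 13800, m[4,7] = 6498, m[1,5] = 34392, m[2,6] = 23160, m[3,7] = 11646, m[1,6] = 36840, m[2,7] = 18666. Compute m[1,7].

m[1,7] = min over k∈[1,6] of m[1,k]+m[k+1,7]+p_{0}·p_k·p_{7}.
k=1: 0 + 18666 + 38·30·9 = 28926; k=2: 29640 + 11646 + 38·26·9 = 50178; k=3: 42240 + 6498 + 38·22·9 = 56262; k=4: 42364 + 3132 + 38·17·9 = 51310; k=5: 34392 + 1296 + 38·12·9 = 39792; k=6: 36840 + 0 + 38·12·9 = 40944.
Minimum: 28926 at k=1.

28926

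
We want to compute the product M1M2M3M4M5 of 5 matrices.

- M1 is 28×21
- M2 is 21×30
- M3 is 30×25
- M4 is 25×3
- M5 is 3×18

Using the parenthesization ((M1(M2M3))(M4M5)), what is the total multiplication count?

44400

(M2M3): 21×30 by 30×25 → 21×25, cost 21·30·25 = 15750
(M1(M2M3)): 28×21 by 21×25 → 28×25, cost 28·21·25 = 14700; cumulative 30450
(M4M5): 25×3 by 3×18 → 25×18, cost 25·3·18 = 1350
((M1(M2M3))(M4M5)): 28×25 by 25×18 → 28×18, cost 28·25·18 = 12600; cumulative 44400
Total: 44400 scalar multiplications.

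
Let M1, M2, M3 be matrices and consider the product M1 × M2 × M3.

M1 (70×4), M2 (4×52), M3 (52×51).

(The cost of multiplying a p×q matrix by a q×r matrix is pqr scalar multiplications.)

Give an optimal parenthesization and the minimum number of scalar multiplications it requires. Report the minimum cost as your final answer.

(M1 × (M2 × M3)): cost 24888.
((M1 × M2) × M3): cost 200200.
Optimal: (M1 × (M2 × M3)) with cost 24888.

24888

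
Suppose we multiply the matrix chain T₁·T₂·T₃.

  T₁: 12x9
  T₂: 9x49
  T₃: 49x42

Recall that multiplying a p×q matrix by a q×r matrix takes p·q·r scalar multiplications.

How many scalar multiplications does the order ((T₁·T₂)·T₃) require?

29988

(T₁·T₂): 12×9 by 9×49 → 12×49, cost 12·9·49 = 5292
((T₁·T₂)·T₃): 12×49 by 49×42 → 12×42, cost 12·49·42 = 24696; cumulative 29988
Total: 29988 scalar multiplications.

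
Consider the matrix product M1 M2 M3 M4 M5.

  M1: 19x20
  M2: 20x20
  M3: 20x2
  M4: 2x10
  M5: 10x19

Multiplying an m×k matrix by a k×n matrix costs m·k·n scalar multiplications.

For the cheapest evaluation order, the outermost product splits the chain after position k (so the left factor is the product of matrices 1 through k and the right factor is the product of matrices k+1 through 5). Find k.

3

Adjacent pairs: M1M2 = 19·20·20 = 7600; M2M3 = 20·20·2 = 800; M3M4 = 20·2·10 = 400; M4M5 = 2·10·19 = 380.
Length 3: M1..M3: k=1: 0+800+19·20·2=1560; k=2: 7600+0+19·20·2=8360 → min 1560 | M2..M4: k=2: 0+400+20·20·10=4400; k=3: 800+0+20·2·10=1200 → min 1200 | M3..M5: k=3: 0+380+20·2·19=1140; k=4: 400+0+20·10·19=4200 → min 1140.
Length 4: M1..M4: k=1: 0+1200+19·20·10=5000; k=2: 7600+400+19·20·10=11800; k=3: 1560+0+19·2·10=1940 → min 1940 | M2..M5: k=2: 0+1140+20·20·19=8740; k=3: 800+380+20·2·19=1940; k=4: 1200+0+20·10·19=5000 → min 1940.
Top-level splits: k=1: (M1..M1)·(M2..M5) → 0+1940+19·20·19 = 9160; k=2: (M1..M2)·(M3..M5) → 7600+1140+19·20·19 = 15960; k=3: (M1..M3)·(M4..M5) → 1560+380+19·2·19 = 2662; k=4: (M1..M4)·(M5..M5) → 1940+0+19·10·19 = 5550.
Best split is after M3, i.e. k = 3.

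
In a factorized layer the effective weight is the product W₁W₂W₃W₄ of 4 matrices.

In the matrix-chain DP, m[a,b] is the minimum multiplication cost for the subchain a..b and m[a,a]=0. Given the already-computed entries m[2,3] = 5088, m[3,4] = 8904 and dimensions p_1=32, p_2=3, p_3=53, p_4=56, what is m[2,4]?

m[2,4] = min over k∈[2,3] of m[2,k]+m[k+1,4]+p_{1}·p_k·p_{4}.
k=2: 0 + 8904 + 32·3·56 = 14280; k=3: 5088 + 0 + 32·53·56 = 100064.
Minimum: 14280 at k=2.

14280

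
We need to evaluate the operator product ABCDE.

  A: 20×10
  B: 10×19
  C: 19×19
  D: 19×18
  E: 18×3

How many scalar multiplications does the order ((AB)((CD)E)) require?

(AB): 20×10 by 10×19 → 20×19, cost 20·10·19 = 3800
(CD): 19×19 by 19×18 → 19×18, cost 19·19·18 = 6498
((CD)E): 19×18 by 18×3 → 19×3, cost 19·18·3 = 1026; cumulative 7524
((AB)((CD)E)): 20×19 by 19×3 → 20×3, cost 20·19·3 = 1140; cumulative 12464
Total: 12464 scalar multiplications.

12464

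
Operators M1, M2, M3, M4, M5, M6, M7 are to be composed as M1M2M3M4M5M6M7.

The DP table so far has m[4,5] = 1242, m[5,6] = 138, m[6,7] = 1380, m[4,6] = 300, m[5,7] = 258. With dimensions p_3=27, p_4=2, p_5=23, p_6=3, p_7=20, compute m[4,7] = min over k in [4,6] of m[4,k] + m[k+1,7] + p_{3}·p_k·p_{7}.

1338

m[4,7] = min over k∈[4,6] of m[4,k]+m[k+1,7]+p_{3}·p_k·p_{7}.
k=4: 0 + 258 + 27·2·20 = 1338; k=5: 1242 + 1380 + 27·23·20 = 15042; k=6: 300 + 0 + 27·3·20 = 1920.
Minimum: 1338 at k=4.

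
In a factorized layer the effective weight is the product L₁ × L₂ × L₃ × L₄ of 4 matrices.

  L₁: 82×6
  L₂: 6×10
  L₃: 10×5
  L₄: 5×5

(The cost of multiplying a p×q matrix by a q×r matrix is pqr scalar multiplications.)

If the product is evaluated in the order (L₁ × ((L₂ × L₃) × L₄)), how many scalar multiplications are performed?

(L₂ × L₃): 6×10 by 10×5 → 6×5, cost 6·10·5 = 300
((L₂ × L₃) × L₄): 6×5 by 5×5 → 6×5, cost 6·5·5 = 150; cumulative 450
(L₁ × ((L₂ × L₃) × L₄)): 82×6 by 6×5 → 82×5, cost 82·6·5 = 2460; cumulative 2910
Total: 2910 scalar multiplications.

2910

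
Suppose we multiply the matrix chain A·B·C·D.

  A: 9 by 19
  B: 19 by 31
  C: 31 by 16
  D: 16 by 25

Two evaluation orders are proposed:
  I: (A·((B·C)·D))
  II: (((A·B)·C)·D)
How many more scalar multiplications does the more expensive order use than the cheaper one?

7934

Order I = (A·((B·C)·D)): (B·C): 19×31 by 31×16 → 19×16, cost 19·31·16 = 9424; ((B·C)·D): 19×16 by 16×25 → 19×25, cost 19·16·25 = 7600; cumulative 17024; (A·((B·C)·D)): 9×19 by 19×25 → 9×25, cost 9·19·25 = 4275; cumulative 21299. Total 21299.
Order II = (((A·B)·C)·D): (A·B): 9×19 by 19×31 → 9×31, cost 9·19·31 = 5301; ((A·B)·C): 9×31 by 31×16 → 9×16, cost 9·31·16 = 4464; cumulative 9765; (((A·B)·C)·D): 9×16 by 16×25 → 9×25, cost 9·16·25 = 3600; cumulative 13365. Total 13365.
Difference: |21299 − 13365| = 7934.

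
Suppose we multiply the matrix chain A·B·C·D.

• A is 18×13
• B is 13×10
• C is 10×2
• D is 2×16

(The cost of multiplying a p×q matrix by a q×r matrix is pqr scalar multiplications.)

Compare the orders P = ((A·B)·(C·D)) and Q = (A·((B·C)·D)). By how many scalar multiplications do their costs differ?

1120

Order P = ((A·B)·(C·D)): (A·B): 18×13 by 13×10 → 18×10, cost 18·13·10 = 2340; (C·D): 10×2 by 2×16 → 10×16, cost 10·2·16 = 320; ((A·B)·(C·D)): 18×10 by 10×16 → 18×16, cost 18·10·16 = 2880; cumulative 5540. Total 5540.
Order Q = (A·((B·C)·D)): (B·C): 13×10 by 10×2 → 13×2, cost 13·10·2 = 260; ((B·C)·D): 13×2 by 2×16 → 13×16, cost 13·2·16 = 416; cumulative 676; (A·((B·C)·D)): 18×13 by 13×16 → 18×16, cost 18·13·16 = 3744; cumulative 4420. Total 4420.
Difference: |5540 − 4420| = 1120.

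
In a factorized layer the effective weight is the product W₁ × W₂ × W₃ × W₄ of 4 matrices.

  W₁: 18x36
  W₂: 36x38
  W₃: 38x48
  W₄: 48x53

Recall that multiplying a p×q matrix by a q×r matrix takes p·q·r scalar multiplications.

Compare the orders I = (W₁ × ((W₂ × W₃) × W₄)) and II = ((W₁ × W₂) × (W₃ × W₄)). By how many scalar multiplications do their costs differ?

34044

Order I = (W₁ × ((W₂ × W₃) × W₄)): (W₂ × W₃): 36×38 by 38×48 → 36×48, cost 36·38·48 = 65664; ((W₂ × W₃) × W₄): 36×48 by 48×53 → 36×53, cost 36·48·53 = 91584; cumulative 157248; (W₁ × ((W₂ × W₃) × W₄)): 18×36 by 36×53 → 18×53, cost 18·36·53 = 34344; cumulative 191592. Total 191592.
Order II = ((W₁ × W₂) × (W₃ × W₄)): (W₁ × W₂): 18×36 by 36×38 → 18×38, cost 18·36·38 = 24624; (W₃ × W₄): 38×48 by 48×53 → 38×53, cost 38·48·53 = 96672; ((W₁ × W₂) × (W₃ × W₄)): 18×38 by 38×53 → 18×53, cost 18·38·53 = 36252; cumulative 157548. Total 157548.
Difference: |191592 − 157548| = 34044.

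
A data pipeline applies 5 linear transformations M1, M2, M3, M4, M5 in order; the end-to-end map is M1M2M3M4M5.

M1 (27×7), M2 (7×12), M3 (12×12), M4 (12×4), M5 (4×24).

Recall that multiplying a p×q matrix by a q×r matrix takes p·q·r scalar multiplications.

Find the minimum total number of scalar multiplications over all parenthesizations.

Adjacent pairs: M1M2 = 27·7·12 = 2268; M2M3 = 7·12·12 = 1008; M3M4 = 12·12·4 = 576; M4M5 = 12·4·24 = 1152.
Length 3: M1..M3: k=1: 0+1008+27·7·12=3276; k=2: 2268+0+27·12·12=6156 → min 3276 | M2..M4: k=2: 0+576+7·12·4=912; k=3: 1008+0+7·12·4=1344 → min 912 | M3..M5: k=3: 0+1152+12·12·24=4608; k=4: 576+0+12·4·24=1728 → min 1728.
Length 4: M1..M4: k=1: 0+912+27·7·4=1668; k=2: 2268+576+27·12·4=4140; k=3: 3276+0+27·12·4=4572 → min 1668 | M2..M5: k=2: 0+1728+7·12·24=3744; k=3: 1008+1152+7·12·24=4176; k=4: 912+0+7·4·24=1584 → min 1584.
Length 5: M1..M5: k=1: 0+1584+27·7·24=6120; k=2: 2268+1728+27·12·24=11772; k=3: 3276+1152+27·12·24=12204; k=4: 1668+0+27·4·24=4260 → min 4260.
Optimal order: ((M1(M2(M3M4)))M5) with cost 4260.

4260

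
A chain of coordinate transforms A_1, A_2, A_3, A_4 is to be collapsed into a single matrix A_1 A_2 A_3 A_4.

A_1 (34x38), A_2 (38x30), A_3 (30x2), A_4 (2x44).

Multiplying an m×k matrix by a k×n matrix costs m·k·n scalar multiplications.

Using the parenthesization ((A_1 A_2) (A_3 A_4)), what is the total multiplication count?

(A_1 A_2): 34×38 by 38×30 → 34×30, cost 34·38·30 = 38760
(A_3 A_4): 30×2 by 2×44 → 30×44, cost 30·2·44 = 2640
((A_1 A_2) (A_3 A_4)): 34×30 by 30×44 → 34×44, cost 34·30·44 = 44880; cumulative 86280
Total: 86280 scalar multiplications.

86280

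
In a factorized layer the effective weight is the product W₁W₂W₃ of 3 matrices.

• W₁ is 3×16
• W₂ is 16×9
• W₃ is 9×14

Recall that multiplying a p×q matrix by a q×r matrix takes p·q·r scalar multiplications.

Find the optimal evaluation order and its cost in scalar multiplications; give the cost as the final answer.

(W₁(W₂W₃)): cost 2688.
((W₁W₂)W₃): cost 810.
Optimal: ((W₁W₂)W₃) with cost 810.

810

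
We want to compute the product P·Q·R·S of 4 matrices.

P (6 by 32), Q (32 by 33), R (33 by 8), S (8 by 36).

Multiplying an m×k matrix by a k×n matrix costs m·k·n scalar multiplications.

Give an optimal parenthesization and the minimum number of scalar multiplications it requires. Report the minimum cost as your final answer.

9648

Adjacent pairs: PQ = 6·32·33 = 6336; QR = 32·33·8 = 8448; RS = 33·8·36 = 9504.
Length 3: P..R: k=1: 0+8448+6·32·8=9984; k=2: 6336+0+6·33·8=7920 → min 7920 | Q..S: k=2: 0+9504+32·33·36=47520; k=3: 8448+0+32·8·36=17664 → min 17664.
Length 4: P..S: k=1: 0+17664+6·32·36=24576; k=2: 6336+9504+6·33·36=22968; k=3: 7920+0+6·8·36=9648 → min 9648.
Optimal parenthesization: (((P·Q)·R)·S) with cost 9648.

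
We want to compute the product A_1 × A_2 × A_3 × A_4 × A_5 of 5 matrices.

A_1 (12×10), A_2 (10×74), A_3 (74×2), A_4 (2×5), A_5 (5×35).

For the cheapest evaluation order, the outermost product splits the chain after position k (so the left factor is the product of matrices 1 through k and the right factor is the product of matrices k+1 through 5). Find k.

3

Adjacent pairs: A_1A_2 = 12·10·74 = 8880; A_2A_3 = 10·74·2 = 1480; A_3A_4 = 74·2·5 = 740; A_4A_5 = 2·5·35 = 350.
Length 3: A_1..A_3: k=1: 0+1480+12·10·2=1720; k=2: 8880+0+12·74·2=10656 → min 1720 | A_2..A_4: k=2: 0+740+10·74·5=4440; k=3: 1480+0+10·2·5=1580 → min 1580 | A_3..A_5: k=3: 0+350+74·2·35=5530; k=4: 740+0+74·5·35=13690 → min 5530.
Length 4: A_1..A_4: k=1: 0+1580+12·10·5=2180; k=2: 8880+740+12·74·5=14060; k=3: 1720+0+12·2·5=1840 → min 1840 | A_2..A_5: k=2: 0+5530+10·74·35=31430; k=3: 1480+350+10·2·35=2530; k=4: 1580+0+10·5·35=3330 → min 2530.
Top-level splits: k=1: (A_1..A_1)·(A_2..A_5) → 0+2530+12·10·35 = 6730; k=2: (A_1..A_2)·(A_3..A_5) → 8880+5530+12·74·35 = 45490; k=3: (A_1..A_3)·(A_4..A_5) → 1720+350+12·2·35 = 2910; k=4: (A_1..A_4)·(A_5..A_5) → 1840+0+12·5·35 = 3940.
Best split is after A_3, i.e. k = 3.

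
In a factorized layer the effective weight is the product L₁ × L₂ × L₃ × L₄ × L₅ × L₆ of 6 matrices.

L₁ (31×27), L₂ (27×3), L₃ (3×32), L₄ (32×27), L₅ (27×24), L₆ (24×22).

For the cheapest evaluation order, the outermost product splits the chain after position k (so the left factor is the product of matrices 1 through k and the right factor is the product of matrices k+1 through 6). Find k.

2

Adjacent pairs: L₁L₂ = 31·27·3 = 2511; L₂L₃ = 27·3·32 = 2592; L₃L₄ = 3·32·27 = 2592; L₄L₅ = 32·27·24 = 20736; L₅L₆ = 27·24·22 = 14256.
Length 3: L₁..L₃: k=1: 0+2592+31·27·32=29376; k=2: 2511+0+31·3·32=5487 → min 5487 | L₂..L₄: k=2: 0+2592+27·3·27=4779; k=3: 2592+0+27·32·27=25920 → min 4779 | L₃..L₅: k=3: 0+20736+3·32·24=23040; k=4: 2592+0+3·27·24=4536 → min 4536 | L₄..L₆: k=4: 0+14256+32·27·22=33264; k=5: 20736+0+32·24·22=37632 → min 33264.
Length 4: L₁..L₄: k=1: 0+4779+31·27·27=27378; k=2: 2511+2592+31·3·27=7614; k=3: 5487+0+31·32·27=32271 → min 7614 | L₂..L₅: k=2: 0+4536+27·3·24=6480; k=3: 2592+20736+27·32·24=44064; k=4: 4779+0+27·27·24=22275 → min 6480 | L₃..L₆: k=3: 0+33264+3·32·22=35376; k=4: 2592+14256+3·27·22=18630; k=5: 4536+0+3·24·22=6120 → min 6120.
Length 5: L₁..L₅: k=1: 0+6480+31·27·24=26568; k=2: 2511+4536+31·3·24=9279; k=3: 5487+20736+31·32·24=50031; k=4: 7614+0+31·27·24=27702 → min 9279 | L₂..L₆: k=2: 0+6120+27·3·22=7902; k=3: 2592+33264+27·32·22=54864; k=4: 4779+14256+27·27·22=35073; k=5: 6480+0+27·24·22=20736 → min 7902.
Top-level splits: k=1: (L₁..L₁)·(L₂..L₆) → 0+7902+31·27·22 = 26316; k=2: (L₁..L₂)·(L₃..L₆) → 2511+6120+31·3·22 = 10677; k=3: (L₁..L₃)·(L₄..L₆) → 5487+33264+31·32·22 = 60575; k=4: (L₁..L₄)·(L₅..L₆) → 7614+14256+31·27·22 = 40284; k=5: (L₁..L₅)·(L₆..L₆) → 9279+0+31·24·22 = 25647.
Best split is after L₂, i.e. k = 2.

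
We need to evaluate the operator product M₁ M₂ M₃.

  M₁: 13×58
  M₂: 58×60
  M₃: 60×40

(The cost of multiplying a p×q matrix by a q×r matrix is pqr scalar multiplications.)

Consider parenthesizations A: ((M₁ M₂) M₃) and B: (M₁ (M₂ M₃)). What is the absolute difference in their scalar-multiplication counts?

Order A = ((M₁ M₂) M₃): (M₁ M₂): 13×58 by 58×60 → 13×60, cost 13·58·60 = 45240; ((M₁ M₂) M₃): 13×60 by 60×40 → 13×40, cost 13·60·40 = 31200; cumulative 76440. Total 76440.
Order B = (M₁ (M₂ M₃)): (M₂ M₃): 58×60 by 60×40 → 58×40, cost 58·60·40 = 139200; (M₁ (M₂ M₃)): 13×58 by 58×40 → 13×40, cost 13·58·40 = 30160; cumulative 169360. Total 169360.
Difference: |76440 − 169360| = 92920.

92920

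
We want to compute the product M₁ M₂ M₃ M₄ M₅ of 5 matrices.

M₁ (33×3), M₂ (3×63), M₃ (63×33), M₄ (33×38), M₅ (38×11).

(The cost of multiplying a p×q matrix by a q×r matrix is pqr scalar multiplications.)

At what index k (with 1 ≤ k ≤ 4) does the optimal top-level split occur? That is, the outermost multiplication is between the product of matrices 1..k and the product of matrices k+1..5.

Adjacent pairs: M₁M₂ = 33·3·63 = 6237; M₂M₃ = 3·63·33 = 6237; M₃M₄ = 63·33·38 = 79002; M₄M₅ = 33·38·11 = 13794.
Length 3: M₁..M₃: k=1: 0+6237+33·3·33=9504; k=2: 6237+0+33·63·33=74844 → min 9504 | M₂..M₄: k=2: 0+79002+3·63·38=86184; k=3: 6237+0+3·33·38=9999 → min 9999 | M₃..M₅: k=3: 0+13794+63·33·11=36663; k=4: 79002+0+63·38·11=105336 → min 36663.
Length 4: M₁..M₄: k=1: 0+9999+33·3·38=13761; k=2: 6237+79002+33·63·38=164241; k=3: 9504+0+33·33·38=50886 → min 13761 | M₂..M₅: k=2: 0+36663+3·63·11=38742; k=3: 6237+13794+3·33·11=21120; k=4: 9999+0+3·38·11=11253 → min 11253.
Top-level splits: k=1: (M₁..M₁)·(M₂..M₅) → 0+11253+33·3·11 = 12342; k=2: (M₁..M₂)·(M₃..M₅) → 6237+36663+33·63·11 = 65769; k=3: (M₁..M₃)·(M₄..M₅) → 9504+13794+33·33·11 = 35277; k=4: (M₁..M₄)·(M₅..M₅) → 13761+0+33·38·11 = 27555.
Best split is after M₁, i.e. k = 1.

1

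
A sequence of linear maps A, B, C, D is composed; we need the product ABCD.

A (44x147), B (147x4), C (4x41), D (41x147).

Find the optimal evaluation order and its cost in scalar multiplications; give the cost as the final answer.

Adjacent pairs: AB = 44·147·4 = 25872; BC = 147·4·41 = 24108; CD = 4·41·147 = 24108.
Length 3: A..C: k=1: 0+24108+44·147·41=289296; k=2: 25872+0+44·4·41=33088 → min 33088 | B..D: k=2: 0+24108+147·4·147=110544; k=3: 24108+0+147·41·147=910077 → min 110544.
Length 4: A..D: k=1: 0+110544+44·147·147=1061340; k=2: 25872+24108+44·4·147=75852; k=3: 33088+0+44·41·147=298276 → min 75852.
Optimal parenthesization: ((AB)(CD)) with cost 75852.

75852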